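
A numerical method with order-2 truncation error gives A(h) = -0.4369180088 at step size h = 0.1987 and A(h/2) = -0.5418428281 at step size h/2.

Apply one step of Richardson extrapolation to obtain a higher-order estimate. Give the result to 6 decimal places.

-0.576818

Leading term ∝ h^2; use weight 4 = 2^2.
4·(-0.5418428281) = -2.1673713124; subtract (-0.4369180088) → -1.7304533036
R = (-1.7304533036)/3 = -0.5768177679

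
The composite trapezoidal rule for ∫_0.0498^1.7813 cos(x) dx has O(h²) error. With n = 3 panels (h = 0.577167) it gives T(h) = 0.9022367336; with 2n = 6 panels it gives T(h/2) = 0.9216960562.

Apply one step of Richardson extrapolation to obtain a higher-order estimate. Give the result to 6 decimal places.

0.928182

With r = 2 the leading error scales as h^2, so the weight is 2^2 = 4.
Numerator 4*A(h/2) − A(h) = 4*0.9216960562 − 0.9022367336 = 2.7845474912
Divide by 2^2 − 1 = 3.
2.7845474912 ÷ 3 = 0.9281824971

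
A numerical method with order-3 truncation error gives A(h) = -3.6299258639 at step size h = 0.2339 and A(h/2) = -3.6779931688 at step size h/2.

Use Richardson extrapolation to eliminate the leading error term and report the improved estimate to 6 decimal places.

Order 3 gives 2^r = 8 and 2^r − 1 = 7.
Numerator 8×A(h/2) − A(h) = 8×(-3.6779931688) − (-3.6299258639) = -25.7940194865
Divide by 2^3 − 1 = 7.
R = (-25.7940194865)/7 = -3.6848599266

-3.684860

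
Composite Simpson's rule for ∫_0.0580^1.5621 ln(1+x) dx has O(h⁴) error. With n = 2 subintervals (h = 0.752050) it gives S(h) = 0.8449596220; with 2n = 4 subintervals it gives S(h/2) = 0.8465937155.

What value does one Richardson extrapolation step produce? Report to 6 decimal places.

r = 4: numerator weight 16, denominator 15.
16×0.8465937155 = 13.5454994480; 13.5454994480 − 0.8449596220 = 12.7005398260
Divide by 2^4 − 1 = 15.
Extrapolated: 12.7005398260 / 15 = 0.8467026551

0.846703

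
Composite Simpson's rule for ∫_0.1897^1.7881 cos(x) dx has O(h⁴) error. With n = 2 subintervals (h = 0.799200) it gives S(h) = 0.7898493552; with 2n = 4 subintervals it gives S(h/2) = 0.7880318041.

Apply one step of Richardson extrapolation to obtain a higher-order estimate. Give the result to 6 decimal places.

0.787911

Order 4 gives 2^r = 16 and 2^r − 1 = 15.
16*0.7880318041 − 0.7898493552 = 11.8186595104
R = 11.8186595104/15 = 0.7879106340
Correction |R − A(h/2)| = 1.212e-04; gap |A(h/2) − A(h)| = 1.818e-03.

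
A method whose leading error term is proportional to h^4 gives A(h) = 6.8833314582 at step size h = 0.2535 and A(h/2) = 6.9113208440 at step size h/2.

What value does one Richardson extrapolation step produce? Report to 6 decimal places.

Method order is 4; weight 2^4 = 16.
Top: 16(6.9113208440) − (6.8833314582) = 103.6978020458
Divide by 2^4 − 1 = 15.
Result: 6.9131868031
Correction |R − A(h/2)| = 1.866e-03; gap |A(h/2) − A(h)| = 2.799e-02.

6.913187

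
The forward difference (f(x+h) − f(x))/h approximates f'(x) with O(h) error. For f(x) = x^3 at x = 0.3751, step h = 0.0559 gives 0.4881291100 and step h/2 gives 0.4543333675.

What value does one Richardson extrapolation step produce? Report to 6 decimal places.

Method order is 1; weight 2^1 = 2.
Top: 2(0.4543333675) − (0.4881291100) = 0.4205376250
Divide by 2^1 − 1 = 1.
Extrapolated: 0.4205376250 / 1 = 0.4205376250
Shift from A(h/2): −0.0337957425.

0.420538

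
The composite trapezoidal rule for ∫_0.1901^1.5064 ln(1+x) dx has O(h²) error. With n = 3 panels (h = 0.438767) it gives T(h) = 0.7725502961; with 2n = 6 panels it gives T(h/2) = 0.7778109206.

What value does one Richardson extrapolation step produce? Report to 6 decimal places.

0.779564

Error is O(h^2); halving h shrinks it by 2^2 = 4.
4×0.7778109206 = 3.1112436824; subtract 0.7725502961 → 2.3386933863
R = 2.3386933863/3 = 0.7795644621
Gap between inputs: 5.261e-03; correction applied: +0.0017535415.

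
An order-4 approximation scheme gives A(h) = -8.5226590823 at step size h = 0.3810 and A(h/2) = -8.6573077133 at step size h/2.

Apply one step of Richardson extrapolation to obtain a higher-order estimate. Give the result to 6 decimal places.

-8.666284

r = 4: numerator weight 16, denominator 15.
2^4×A(h/2) = -138.5169234128; minus A(h) gives -129.9942643305.
Extrapolated: (-129.9942643305) / 15 = -8.6662842887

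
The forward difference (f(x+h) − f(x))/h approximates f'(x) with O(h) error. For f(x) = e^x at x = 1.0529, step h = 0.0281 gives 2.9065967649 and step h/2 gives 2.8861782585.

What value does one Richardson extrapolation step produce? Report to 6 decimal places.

r = 1: numerator weight 2, denominator 1.
Difference of the inputs: 2.8861782585 − 2.9065967649 = -0.0204185064
Divide by 2^1 − 1 = 1: (-0.0204185064)/1 = -0.0204185064
R = A(h/2) + (A(h/2) − A(h))/1 = 2.8861782585 − 0.0204185064 = 2.8657597521

2.865760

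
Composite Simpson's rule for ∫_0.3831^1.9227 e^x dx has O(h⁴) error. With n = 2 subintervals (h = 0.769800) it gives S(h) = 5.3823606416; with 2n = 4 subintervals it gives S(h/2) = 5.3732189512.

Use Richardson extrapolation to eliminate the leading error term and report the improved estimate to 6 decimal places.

5.372610

With r = 4 the leading error scales as h^4, so the weight is 2^4 = 16.
16 × 5.3732189512 = 85.9715032192; 85.9715032192 − 5.3823606416 = 80.5891425776
Extrapolated: 80.5891425776 / 15 = 5.3726095052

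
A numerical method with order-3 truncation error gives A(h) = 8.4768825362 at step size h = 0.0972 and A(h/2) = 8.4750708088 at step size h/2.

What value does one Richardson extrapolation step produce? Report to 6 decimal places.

8.474812

Error is O(h^3); halving h shrinks it by 2^3 = 8.
Difference of the inputs: 8.4750708088 − 8.4768825362 = -0.0018117274
Correction (A(h/2) − A(h))/(8 − 1) = (-0.0018117274)/7 = -0.0002588182
R = 8.4750708088 − 0.0002588182 = 8.4748119906
Correction |R − A(h/2)| = 2.588e-04; gap |A(h/2) − A(h)| = 1.812e-03.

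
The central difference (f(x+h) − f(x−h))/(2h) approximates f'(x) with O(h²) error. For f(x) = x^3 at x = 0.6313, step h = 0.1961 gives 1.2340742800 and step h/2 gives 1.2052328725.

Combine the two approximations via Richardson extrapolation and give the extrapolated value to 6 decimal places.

1.195619

Method order is 2; weight 2^2 = 4.
2^2×A(h/2) = 4.8209314900; minus A(h) gives 3.5868572100.
(4×1.2052328725 − 1.2340742800)/(4 − 1) = 1.1956190700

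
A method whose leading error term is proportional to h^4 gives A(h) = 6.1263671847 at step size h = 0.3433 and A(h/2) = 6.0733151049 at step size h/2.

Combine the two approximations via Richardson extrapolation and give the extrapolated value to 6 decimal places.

6.069778

Leading term ∝ h^4; use weight 16 = 2^4.
Numerator 16*A(h/2) − A(h) = 16*6.0733151049 − 6.1263671847 = 91.0466744937
Extrapolated: 91.0466744937 / 15 = 6.0697782996
Correction |R − A(h/2)| = 3.537e-03; gap |A(h/2) − A(h)| = 5.305e-02.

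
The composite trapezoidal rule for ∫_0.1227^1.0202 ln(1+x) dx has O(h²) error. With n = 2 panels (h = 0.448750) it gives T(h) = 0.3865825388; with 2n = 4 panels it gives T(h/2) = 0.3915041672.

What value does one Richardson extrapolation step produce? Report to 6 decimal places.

Order 2 gives 2^r = 4 and 2^r − 1 = 3.
A(h/2) − A(h) = 0.3915041672 − 0.3865825388 = 0.0049216284
Correction (A(h/2) − A(h))/(4 − 1) = 0.0049216284/3 = 0.0016405428
R = A(h/2) + (A(h/2) − A(h))/3 = 0.3915041672 + 0.0016405428 = 0.3931447100
Correction |R − A(h/2)| = 1.641e-03; gap |A(h/2) − A(h)| = 4.922e-03.

0.393145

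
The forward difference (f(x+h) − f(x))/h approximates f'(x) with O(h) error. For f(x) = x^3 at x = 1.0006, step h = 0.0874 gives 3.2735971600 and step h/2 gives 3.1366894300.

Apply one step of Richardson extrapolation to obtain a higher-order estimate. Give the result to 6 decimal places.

2.999782

Order 1 gives 2^r = 2 and 2^r − 1 = 1.
Difference of the inputs: 3.1366894300 − 3.2735971600 = -0.1369077300
Correction (A(h/2) − A(h))/(2 − 1) = (-0.1369077300)/1 = -0.1369077300
R = 3.1366894300 − 0.1369077300 = 2.9997817000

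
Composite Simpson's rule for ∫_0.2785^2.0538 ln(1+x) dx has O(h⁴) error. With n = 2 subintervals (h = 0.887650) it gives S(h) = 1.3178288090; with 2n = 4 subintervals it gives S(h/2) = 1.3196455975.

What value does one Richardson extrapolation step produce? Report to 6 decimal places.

Method order is 4; weight 2^4 = 16.
16×1.3196455975 = 21.1143295600; 21.1143295600 − 1.3178288090 = 19.7965007510
(16×1.3196455975 − 1.3178288090)/(16 − 1) = 1.3197667167
Correction |R − A(h/2)| = 1.211e-04; gap |A(h/2) − A(h)| = 1.817e-03.

1.319767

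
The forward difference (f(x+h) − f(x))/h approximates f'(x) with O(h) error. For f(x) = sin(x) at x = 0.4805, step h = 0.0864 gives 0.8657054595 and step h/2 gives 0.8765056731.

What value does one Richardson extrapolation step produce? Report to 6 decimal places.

Order 1 gives 2^r = 2 and 2^r − 1 = 1.
A(h/2) − A(h) = 0.8765056731 − 0.8657054595 = 0.0108002136
Correction (A(h/2) − A(h))/(2 − 1) = 0.0108002136/1 = 0.0108002136
R = A(h/2) + (A(h/2) − A(h))/1 = 0.8765056731 + 0.0108002136 = 0.8873058867

0.887306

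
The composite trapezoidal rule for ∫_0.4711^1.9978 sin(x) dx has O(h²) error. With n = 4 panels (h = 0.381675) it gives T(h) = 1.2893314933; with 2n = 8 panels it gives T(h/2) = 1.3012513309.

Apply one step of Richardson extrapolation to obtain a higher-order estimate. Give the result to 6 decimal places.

The method has order 2: 2^2 = 4.
4·1.3012513309 = 5.2050053236; 5.2050053236 − 1.2893314933 = 3.9156738303
Extrapolated: 3.9156738303 / 3 = 1.3052246101

1.305225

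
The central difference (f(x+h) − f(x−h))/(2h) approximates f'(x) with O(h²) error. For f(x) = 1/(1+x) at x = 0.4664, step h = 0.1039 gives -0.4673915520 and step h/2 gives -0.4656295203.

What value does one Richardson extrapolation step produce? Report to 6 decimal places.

Order 2 gives 2^r = 4 and 2^r − 1 = 3.
4×(-0.4656295203) = -1.8625180812; (-1.8625180812) − (-0.4673915520) = -1.3951265292
Denominator 4 − 1 = 3.
(4×(-0.4656295203) − (-0.4673915520))/(4 − 1) = -0.4650421764

-0.465042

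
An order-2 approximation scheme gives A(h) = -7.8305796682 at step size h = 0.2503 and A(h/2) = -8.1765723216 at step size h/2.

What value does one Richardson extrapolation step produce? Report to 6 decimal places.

-8.291903

Leading term ∝ h^2; use weight 4 = 2^2.
2^2*A(h/2) = -32.7062892864; minus A(h) gives -24.8757096182.
Divide by 2^2 − 1 = 3.
(4*(-8.1765723216) − (-7.8305796682))/(4 − 1) = -8.2919032061
Gap between inputs: 3.460e-01; correction applied: −0.1153308845.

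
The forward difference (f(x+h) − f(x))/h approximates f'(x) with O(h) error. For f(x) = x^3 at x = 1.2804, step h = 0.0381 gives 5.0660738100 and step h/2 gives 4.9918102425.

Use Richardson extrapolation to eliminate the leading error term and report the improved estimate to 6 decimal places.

r = 1, so 2^r = 2.
Weighted: 9.9836204850 − 5.0660738100 = 4.9175466750
(2×4.9918102425 − 5.0660738100)/(2 − 1) = 4.9175466750
Correction |R − A(h/2)| = 7.426e-02; gap |A(h/2) − A(h)| = 7.426e-02.

4.917547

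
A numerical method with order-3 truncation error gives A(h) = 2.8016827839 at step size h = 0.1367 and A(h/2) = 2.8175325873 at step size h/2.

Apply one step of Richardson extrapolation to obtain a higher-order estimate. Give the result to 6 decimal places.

2.819797

Order 3 gives 2^r = 8 and 2^r − 1 = 7.
Numerator 8·A(h/2) − A(h) = 8·2.8175325873 − 2.8016827839 = 19.7385779145
Divide by 2^3 − 1 = 7.
(8·2.8175325873 − 2.8016827839)/(8 − 1) = 2.8197968449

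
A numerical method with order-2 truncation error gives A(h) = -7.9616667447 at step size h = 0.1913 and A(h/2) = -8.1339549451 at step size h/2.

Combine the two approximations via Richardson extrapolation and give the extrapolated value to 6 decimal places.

-8.191384

r = 2: numerator weight 4, denominator 3.
4·(-8.1339549451) − (-7.9616667447) = -24.5741530357
Divide by 2^2 − 1 = 3.
Extrapolated: (-24.5741530357) / 3 = -8.1913843452
Gap between inputs: 1.723e-01; correction applied: −0.0574294001.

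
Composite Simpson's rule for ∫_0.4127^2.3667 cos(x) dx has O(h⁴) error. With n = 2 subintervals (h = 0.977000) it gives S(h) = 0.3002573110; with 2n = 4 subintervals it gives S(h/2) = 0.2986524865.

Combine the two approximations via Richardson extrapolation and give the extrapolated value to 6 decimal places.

Order 4 gives 2^r = 16 and 2^r − 1 = 15.
Top: 16(0.2986524865) − (0.3002573110) = 4.4781824730
Denominator 16 − 1 = 15.
Extrapolated: 4.4781824730 / 15 = 0.2985454982
Gap between inputs: 1.605e-03; correction applied: −0.0001069883.

0.298545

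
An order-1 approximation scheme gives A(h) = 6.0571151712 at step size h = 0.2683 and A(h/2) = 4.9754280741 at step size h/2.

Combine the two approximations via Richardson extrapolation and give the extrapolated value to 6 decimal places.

3.893741

r = 1, so 2^r = 2.
2·4.9754280741 = 9.9508561482; subtract 6.0571151712 → 3.8937409770
3.8937409770 ÷ 1 = 3.8937409770
Gap between inputs: 1.082e+00; correction applied: −1.0816870971.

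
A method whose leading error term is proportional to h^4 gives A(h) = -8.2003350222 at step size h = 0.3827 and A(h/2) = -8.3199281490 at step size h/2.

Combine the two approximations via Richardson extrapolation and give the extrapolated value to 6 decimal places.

Leading term ∝ h^4; use weight 16 = 2^4.
Numerator 16*A(h/2) − A(h) = 16*(-8.3199281490) − (-8.2003350222) = -124.9185153618
R = (-124.9185153618)/15 = -8.3279010241
Shift from A(h/2): −0.0079728751.

-8.327901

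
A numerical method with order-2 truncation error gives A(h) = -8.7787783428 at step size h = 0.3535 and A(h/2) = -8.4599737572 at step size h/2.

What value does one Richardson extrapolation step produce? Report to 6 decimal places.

Order 2 gives 2^r = 4 and 2^r − 1 = 3.
Difference of the inputs: -8.4599737572 − (-8.7787783428) = 0.3188045856
Divide by 2^2 − 1 = 3: 0.3188045856/3 = 0.1062681952
R = A(h/2) + (A(h/2) − A(h))/3 = -8.4599737572 + 0.1062681952 = -8.3537055620
Shift from A(h/2): +0.1062681952.

-8.353706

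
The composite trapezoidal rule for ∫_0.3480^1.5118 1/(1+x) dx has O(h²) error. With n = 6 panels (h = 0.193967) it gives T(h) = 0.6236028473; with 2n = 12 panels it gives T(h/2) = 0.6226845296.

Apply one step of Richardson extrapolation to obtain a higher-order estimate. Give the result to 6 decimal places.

r = 2: numerator weight 4, denominator 3.
4·0.6226845296 = 2.4907381184; subtract 0.6236028473 → 1.8671352711
Extrapolated: 1.8671352711 / 3 = 0.6223784237

0.622378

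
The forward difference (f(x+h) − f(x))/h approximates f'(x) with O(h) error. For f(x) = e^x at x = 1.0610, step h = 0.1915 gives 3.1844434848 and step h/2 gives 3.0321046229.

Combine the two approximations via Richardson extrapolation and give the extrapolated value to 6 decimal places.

Order 1 gives 2^r = 2 and 2^r − 1 = 1.
Top: 2(3.0321046229) − (3.1844434848) = 2.8797657610
Denominator 2 − 1 = 1.
So the Richardson estimate is 2.8797657610.
Gap between inputs: 1.523e-01; correction applied: −0.1523388619.

2.879766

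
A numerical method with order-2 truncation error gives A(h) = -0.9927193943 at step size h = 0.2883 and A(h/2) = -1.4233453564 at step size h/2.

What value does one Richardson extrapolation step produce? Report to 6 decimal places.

-1.566887

Method order is 2; weight 2^2 = 4.
Top: 4(-1.4233453564) − (-0.9927193943) = -4.7006620313
R = (-4.7006620313)/3 = -1.5668873438
Correction |R − A(h/2)| = 1.435e-01; gap |A(h/2) − A(h)| = 4.306e-01.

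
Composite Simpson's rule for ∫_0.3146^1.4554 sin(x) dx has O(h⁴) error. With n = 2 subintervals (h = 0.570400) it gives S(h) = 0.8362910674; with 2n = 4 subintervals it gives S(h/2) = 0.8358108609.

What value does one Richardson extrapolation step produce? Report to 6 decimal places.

0.835779

Leading term ∝ h^4; use weight 16 = 2^4.
Weighted: 13.3729737744 − 0.8362910674 = 12.5366827070
R = 12.5366827070/15 = 0.8357788471
Gap between inputs: 4.802e-04; correction applied: −0.0000320138.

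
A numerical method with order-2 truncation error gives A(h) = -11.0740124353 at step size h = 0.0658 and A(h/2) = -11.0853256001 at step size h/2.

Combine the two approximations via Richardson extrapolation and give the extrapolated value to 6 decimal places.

Method order is 2; weight 2^2 = 4.
4 × (-11.0853256001) = -44.3413024004; subtract (-11.0740124353) → -33.2672899651
Denominator 4 − 1 = 3.
R = (-33.2672899651)/3 = -11.0890966550
Shift from A(h/2): −0.0037710549.

-11.089097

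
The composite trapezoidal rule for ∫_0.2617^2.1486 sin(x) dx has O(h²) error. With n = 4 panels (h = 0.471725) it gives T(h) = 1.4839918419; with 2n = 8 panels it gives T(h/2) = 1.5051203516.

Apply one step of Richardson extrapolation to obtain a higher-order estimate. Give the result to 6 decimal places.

Leading term ∝ h^2; use weight 4 = 2^2.
Numerator 4*A(h/2) − A(h) = 4*1.5051203516 − 1.4839918419 = 4.5364895645
Denominator 4 − 1 = 3.
R = 4.5364895645/3 = 1.5121631882
Shift from A(h/2): +0.0070428366.

1.512163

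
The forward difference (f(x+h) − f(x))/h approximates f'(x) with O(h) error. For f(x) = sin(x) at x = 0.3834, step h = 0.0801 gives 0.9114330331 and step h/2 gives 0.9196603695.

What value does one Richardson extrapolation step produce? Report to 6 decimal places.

With r = 1 the leading error scales as h^1, so the weight is 2^1 = 2.
Difference of the inputs: 0.9196603695 − 0.9114330331 = 0.0082273364
Correction (A(h/2) − A(h))/(2 − 1) = 0.0082273364/1 = 0.0082273364
R = 0.9196603695 + 0.0082273364 = 0.9278877059
Correction |R − A(h/2)| = 8.227e-03; gap |A(h/2) − A(h)| = 8.227e-03.

0.927888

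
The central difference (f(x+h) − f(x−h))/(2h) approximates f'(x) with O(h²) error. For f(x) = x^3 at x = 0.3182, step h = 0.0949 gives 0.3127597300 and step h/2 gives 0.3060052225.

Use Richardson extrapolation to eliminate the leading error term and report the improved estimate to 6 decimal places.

Order 2 gives 2^r = 4 and 2^r − 1 = 3.
4*0.3060052225 − 0.3127597300 = 0.9112611600
Extrapolated: 0.9112611600 / 3 = 0.3037537200
Correction |R − A(h/2)| = 2.252e-03; gap |A(h/2) − A(h)| = 6.755e-03.

0.303754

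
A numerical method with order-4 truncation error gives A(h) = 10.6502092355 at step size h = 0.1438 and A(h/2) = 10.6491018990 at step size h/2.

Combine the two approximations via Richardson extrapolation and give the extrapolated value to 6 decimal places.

Order 4 gives 2^r = 16 and 2^r − 1 = 15.
16*10.6491018990 = 170.3856303840; 170.3856303840 − 10.6502092355 = 159.7354211485
R = 159.7354211485/15 = 10.6490280766
Correction |R − A(h/2)| = 7.382e-05; gap |A(h/2) − A(h)| = 1.107e-03.

10.649028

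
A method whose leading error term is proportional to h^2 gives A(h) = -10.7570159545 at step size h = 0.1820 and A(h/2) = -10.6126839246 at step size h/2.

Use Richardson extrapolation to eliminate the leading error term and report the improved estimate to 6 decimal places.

With r = 2 the leading error scales as h^2, so the weight is 2^2 = 4.
4*(-10.6126839246) = -42.4507356984; (-42.4507356984) − (-10.7570159545) = -31.6937197439
Divide by 2^2 − 1 = 3.
So the Richardson estimate is -10.5645732480.

-10.564573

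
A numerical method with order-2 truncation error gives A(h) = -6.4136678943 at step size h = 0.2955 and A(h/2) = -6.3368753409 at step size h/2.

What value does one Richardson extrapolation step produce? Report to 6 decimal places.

With r = 2 the leading error scales as h^2, so the weight is 2^2 = 4.
A(h/2) − A(h) = -6.3368753409 − (-6.4136678943) = 0.0767925534
Divide by 2^2 − 1 = 3: 0.0767925534/3 = 0.0255975178
R = -6.3368753409 + 0.0255975178 = -6.3112778231
Shift from A(h/2): +0.0255975178.

-6.311278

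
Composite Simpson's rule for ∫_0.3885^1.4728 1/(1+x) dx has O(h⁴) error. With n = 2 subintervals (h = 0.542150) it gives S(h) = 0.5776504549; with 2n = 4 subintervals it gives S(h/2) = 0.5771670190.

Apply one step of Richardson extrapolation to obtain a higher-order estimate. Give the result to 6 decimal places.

0.577135

r = 4, so 2^r = 16.
Numerator 16*A(h/2) − A(h) = 16*0.5771670190 − 0.5776504549 = 8.6570218491
8.6570218491 ÷ 15 = 0.5771347899
Gap between inputs: 4.834e-04; correction applied: −0.0000322291.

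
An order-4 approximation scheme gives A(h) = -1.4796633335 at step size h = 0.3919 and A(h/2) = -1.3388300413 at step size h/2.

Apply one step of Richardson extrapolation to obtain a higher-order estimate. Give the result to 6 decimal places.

-1.329441

Order 4 gives 2^r = 16 and 2^r − 1 = 15.
Top: 16(-1.3388300413) − (-1.4796633335) = -19.9416173273
Divide by 2^4 − 1 = 15.
(-19.9416173273) ÷ 15 = -1.3294411552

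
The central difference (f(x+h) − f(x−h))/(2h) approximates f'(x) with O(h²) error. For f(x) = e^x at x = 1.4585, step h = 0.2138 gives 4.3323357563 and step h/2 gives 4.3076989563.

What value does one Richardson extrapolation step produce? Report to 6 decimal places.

Method order is 2; weight 2^2 = 4.
Weighted: 17.2307958252 − 4.3323357563 = 12.8984600689
Divide by 2^2 − 1 = 3.
R = 12.8984600689/3 = 4.2994866896

4.299487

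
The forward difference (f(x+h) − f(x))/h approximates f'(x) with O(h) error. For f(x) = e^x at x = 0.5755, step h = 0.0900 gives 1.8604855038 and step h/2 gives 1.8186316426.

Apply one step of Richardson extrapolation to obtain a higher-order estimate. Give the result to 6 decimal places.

1.776778

Method order is 1; weight 2^1 = 2.
Weighted: 3.6372632852 − 1.8604855038 = 1.7767777814
Extrapolated: 1.7767777814 / 1 = 1.7767777814
Shift from A(h/2): −0.0418538612.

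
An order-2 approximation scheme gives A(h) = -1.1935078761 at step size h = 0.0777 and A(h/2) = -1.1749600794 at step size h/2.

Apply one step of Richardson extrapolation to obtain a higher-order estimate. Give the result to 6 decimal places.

The method has order 2: 2^2 = 4.
4×(-1.1749600794) − (-1.1935078761) = -3.5063324415
Denominator 4 − 1 = 3.
So the Richardson estimate is -1.1687774805.

-1.168777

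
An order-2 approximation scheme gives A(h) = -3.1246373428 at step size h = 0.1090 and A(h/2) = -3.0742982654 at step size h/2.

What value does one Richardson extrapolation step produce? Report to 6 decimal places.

Order 2 gives 2^r = 4 and 2^r − 1 = 3.
Top: 4(-3.0742982654) − (-3.1246373428) = -9.1725557188
(4 × (-3.0742982654) − (-3.1246373428))/(4 − 1) = -3.0575185729
Gap between inputs: 5.034e-02; correction applied: +0.0167796925.

-3.057519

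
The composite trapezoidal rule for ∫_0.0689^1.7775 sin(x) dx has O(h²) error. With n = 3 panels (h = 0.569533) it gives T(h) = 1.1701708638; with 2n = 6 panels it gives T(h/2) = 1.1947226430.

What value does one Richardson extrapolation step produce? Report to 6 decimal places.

1.202907

Leading term ∝ h^2; use weight 4 = 2^2.
Top: 4(1.1947226430) − (1.1701708638) = 3.6087197082
R = 3.6087197082/3 = 1.2029065694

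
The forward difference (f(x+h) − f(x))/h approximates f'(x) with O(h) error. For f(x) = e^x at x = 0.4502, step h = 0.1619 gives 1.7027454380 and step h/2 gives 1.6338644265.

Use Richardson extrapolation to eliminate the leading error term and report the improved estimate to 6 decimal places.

1.564983

Order 1 gives 2^r = 2 and 2^r − 1 = 1.
Difference of the inputs: 1.6338644265 − 1.7027454380 = -0.0688810115
Divide by 2^1 − 1 = 1: (-0.0688810115)/1 = -0.0688810115
R = A(h/2) + (A(h/2) − A(h))/1 = 1.6338644265 − 0.0688810115 = 1.5649834150
Shift from A(h/2): −0.0688810115.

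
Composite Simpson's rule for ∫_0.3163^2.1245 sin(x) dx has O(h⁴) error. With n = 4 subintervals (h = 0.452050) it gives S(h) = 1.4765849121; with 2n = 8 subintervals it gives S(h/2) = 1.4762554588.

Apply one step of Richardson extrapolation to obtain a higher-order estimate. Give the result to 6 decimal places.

r = 4: numerator weight 16, denominator 15.
Weighted: 23.6200873408 − 1.4765849121 = 22.1435024287
Divide by 2^4 − 1 = 15.
(16 × 1.4762554588 − 1.4765849121)/(16 − 1) = 1.4762334952

1.476233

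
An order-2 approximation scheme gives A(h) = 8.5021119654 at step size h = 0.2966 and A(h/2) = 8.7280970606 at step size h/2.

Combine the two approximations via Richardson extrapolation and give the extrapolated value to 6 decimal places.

Leading term ∝ h^2; use weight 4 = 2^2.
4 × 8.7280970606 = 34.9123882424; 34.9123882424 − 8.5021119654 = 26.4102762770
Divide by 2^2 − 1 = 3.
Result: 8.8034254257

8.803425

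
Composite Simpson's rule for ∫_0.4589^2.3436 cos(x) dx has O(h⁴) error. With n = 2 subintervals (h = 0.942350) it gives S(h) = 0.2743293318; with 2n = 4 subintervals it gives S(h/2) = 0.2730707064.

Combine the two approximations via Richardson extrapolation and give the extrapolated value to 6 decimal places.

0.272987

With r = 4 the leading error scales as h^4, so the weight is 2^4 = 16.
16 × 0.2730707064 = 4.3691313024; subtract 0.2743293318 → 4.0948019706
(16 × 0.2730707064 − 0.2743293318)/(16 − 1) = 0.2729867980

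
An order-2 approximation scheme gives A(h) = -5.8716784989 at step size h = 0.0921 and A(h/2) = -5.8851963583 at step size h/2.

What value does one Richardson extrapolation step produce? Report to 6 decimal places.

Leading term ∝ h^2; use weight 4 = 2^2.
Weighted: (-23.5407854332) − (-5.8716784989) = -17.6691069343
Denominator 4 − 1 = 3.
Result: -5.8897023114
Gap between inputs: 1.352e-02; correction applied: −0.0045059531.

-5.889702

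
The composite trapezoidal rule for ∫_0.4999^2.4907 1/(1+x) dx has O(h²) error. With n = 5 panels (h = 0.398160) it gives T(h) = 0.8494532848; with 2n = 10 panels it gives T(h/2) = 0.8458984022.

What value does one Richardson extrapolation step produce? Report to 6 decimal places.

With r = 2 the leading error scales as h^2, so the weight is 2^2 = 4.
Top: 4(0.8458984022) − (0.8494532848) = 2.5341403240
Extrapolated: 2.5341403240 / 3 = 0.8447134413
Correction |R − A(h/2)| = 1.185e-03; gap |A(h/2) − A(h)| = 3.555e-03.

0.844713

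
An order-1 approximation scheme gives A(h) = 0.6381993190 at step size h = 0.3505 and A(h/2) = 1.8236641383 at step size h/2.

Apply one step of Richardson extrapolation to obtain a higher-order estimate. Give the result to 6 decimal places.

Method order is 1; weight 2^1 = 2.
2×1.8236641383 = 3.6473282766; subtract 0.6381993190 → 3.0091289576
Divide by 2^1 − 1 = 1.
Extrapolated: 3.0091289576 / 1 = 3.0091289576
Shift from A(h/2): +1.1854648193.

3.009129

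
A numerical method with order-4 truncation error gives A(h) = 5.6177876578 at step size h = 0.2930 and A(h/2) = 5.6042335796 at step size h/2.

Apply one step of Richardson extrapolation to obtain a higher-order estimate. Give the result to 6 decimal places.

r = 4, so 2^r = 16.
Top: 16(5.6042335796) − (5.6177876578) = 84.0499496158
Denominator 16 − 1 = 15.
R = 84.0499496158/15 = 5.6033299744

5.603330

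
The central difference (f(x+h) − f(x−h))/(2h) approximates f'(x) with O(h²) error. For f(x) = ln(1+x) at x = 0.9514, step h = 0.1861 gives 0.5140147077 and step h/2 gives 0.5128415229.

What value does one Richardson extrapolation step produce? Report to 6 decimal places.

0.512450

Order 2 gives 2^r = 4 and 2^r − 1 = 3.
4 × 0.5128415229 = 2.0513660916; subtract 0.5140147077 → 1.5373513839
1.5373513839 ÷ 3 = 0.5124504613
Shift from A(h/2): −0.0003910616.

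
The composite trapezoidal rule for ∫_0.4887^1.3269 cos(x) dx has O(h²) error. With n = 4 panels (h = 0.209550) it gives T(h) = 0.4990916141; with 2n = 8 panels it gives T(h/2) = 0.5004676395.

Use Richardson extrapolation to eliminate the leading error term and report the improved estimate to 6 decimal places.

0.500926

Order 2 gives 2^r = 4 and 2^r − 1 = 3.
Weighted: 2.0018705580 − 0.4990916141 = 1.5027789439
Denominator 4 − 1 = 3.
1.5027789439 ÷ 3 = 0.5009263146
Correction |R − A(h/2)| = 4.587e-04; gap |A(h/2) − A(h)| = 1.376e-03.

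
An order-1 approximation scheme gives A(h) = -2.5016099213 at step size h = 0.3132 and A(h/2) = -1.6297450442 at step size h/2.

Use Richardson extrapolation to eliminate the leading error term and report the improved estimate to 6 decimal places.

Error is O(h^1); halving h shrinks it by 2^1 = 2.
Top: 2(-1.6297450442) − (-2.5016099213) = -0.7578801671
Extrapolated: (-0.7578801671) / 1 = -0.7578801671
Shift from A(h/2): +0.8718648771.

-0.757880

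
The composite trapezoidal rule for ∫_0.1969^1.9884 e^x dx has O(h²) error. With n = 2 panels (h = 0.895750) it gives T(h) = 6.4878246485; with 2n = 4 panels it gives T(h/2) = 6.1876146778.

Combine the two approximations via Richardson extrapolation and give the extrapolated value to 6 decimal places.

6.087545

r = 2: numerator weight 4, denominator 3.
2^2·A(h/2) = 24.7504587112; minus A(h) gives 18.2626340627.
Extrapolated: 18.2626340627 / 3 = 6.0875446876
Gap between inputs: 3.002e-01; correction applied: −0.1000699902.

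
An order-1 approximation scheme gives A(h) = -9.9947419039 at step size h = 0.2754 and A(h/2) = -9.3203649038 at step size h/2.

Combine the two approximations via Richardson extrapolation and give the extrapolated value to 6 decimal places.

-8.645988

Method order is 1; weight 2^1 = 2.
2 × (-9.3203649038) = -18.6407298076; subtract (-9.9947419039) → -8.6459879037
Denominator 2 − 1 = 1.
So the Richardson estimate is -8.6459879037.
Correction |R − A(h/2)| = 6.744e-01; gap |A(h/2) − A(h)| = 6.744e-01.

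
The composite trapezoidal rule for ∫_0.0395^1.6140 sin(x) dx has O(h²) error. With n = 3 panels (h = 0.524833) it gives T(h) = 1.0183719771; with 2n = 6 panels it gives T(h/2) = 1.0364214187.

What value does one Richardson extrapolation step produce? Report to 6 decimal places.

r = 2, so 2^r = 4.
4 × 1.0364214187 = 4.1456856748; subtract 1.0183719771 → 3.1273136977
Denominator 4 − 1 = 3.
So the Richardson estimate is 1.0424378992.
Gap between inputs: 1.805e-02; correction applied: +0.0060164805.

1.042438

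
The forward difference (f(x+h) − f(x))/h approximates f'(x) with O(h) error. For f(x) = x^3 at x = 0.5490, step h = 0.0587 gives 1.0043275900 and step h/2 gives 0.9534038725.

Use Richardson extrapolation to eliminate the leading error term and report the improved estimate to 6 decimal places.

0.902480

The method has order 1: 2^1 = 2.
Weighted: 1.9068077450 − 1.0043275900 = 0.9024801550
R = 0.9024801550/1 = 0.9024801550
Gap between inputs: 5.092e-02; correction applied: −0.0509237175.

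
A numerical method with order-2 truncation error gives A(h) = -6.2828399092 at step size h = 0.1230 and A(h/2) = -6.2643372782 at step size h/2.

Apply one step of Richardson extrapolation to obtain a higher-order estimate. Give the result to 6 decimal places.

-6.258170

Method order is 2; weight 2^2 = 4.
4×(-6.2643372782) = -25.0573491128; subtract (-6.2828399092) → -18.7745092036
R = (-18.7745092036)/3 = -6.2581697345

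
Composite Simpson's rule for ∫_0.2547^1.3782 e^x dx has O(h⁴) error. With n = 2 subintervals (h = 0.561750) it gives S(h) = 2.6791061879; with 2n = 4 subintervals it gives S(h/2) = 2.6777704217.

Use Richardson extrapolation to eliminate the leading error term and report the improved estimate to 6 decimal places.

r = 4, so 2^r = 16.
Weighted: 42.8443267472 − 2.6791061879 = 40.1652205593
Denominator 16 − 1 = 15.
So the Richardson estimate is 2.6776813706.
Shift from A(h/2): −0.0000890511.

2.677681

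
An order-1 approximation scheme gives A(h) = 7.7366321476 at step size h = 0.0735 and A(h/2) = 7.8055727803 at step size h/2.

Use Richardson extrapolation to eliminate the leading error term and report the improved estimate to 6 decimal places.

r = 1: numerator weight 2, denominator 1.
Difference of the inputs: 7.8055727803 − 7.7366321476 = 0.0689406327
Correction (A(h/2) − A(h))/(2 − 1) = 0.0689406327/1 = 0.0689406327
R = A(h/2) + (A(h/2) − A(h))/1 = 7.8055727803 + 0.0689406327 = 7.8745134130
Gap between inputs: 6.894e-02; correction applied: +0.0689406327.

7.874513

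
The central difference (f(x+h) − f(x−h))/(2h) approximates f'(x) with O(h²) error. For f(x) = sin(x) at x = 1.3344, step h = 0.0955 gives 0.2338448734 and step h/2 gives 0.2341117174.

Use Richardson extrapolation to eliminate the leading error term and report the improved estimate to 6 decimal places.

0.234201

Order 2 gives 2^r = 4 and 2^r − 1 = 3.
4 × 0.2341117174 = 0.9364468696; subtract 0.2338448734 → 0.7026019962
(4 × 0.2341117174 − 0.2338448734)/(4 − 1) = 0.2342006654
Gap between inputs: 2.668e-04; correction applied: +0.0000889480.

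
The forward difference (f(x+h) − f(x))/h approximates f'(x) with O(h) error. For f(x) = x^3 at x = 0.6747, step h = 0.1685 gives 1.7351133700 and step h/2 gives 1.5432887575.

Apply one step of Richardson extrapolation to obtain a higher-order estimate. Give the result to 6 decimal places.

r = 1: numerator weight 2, denominator 1.
2^1·A(h/2) = 3.0865775150; minus A(h) gives 1.3514641450.
Divide by 2^1 − 1 = 1.
1.3514641450 ÷ 1 = 1.3514641450
Shift from A(h/2): −0.1918246125.

1.351464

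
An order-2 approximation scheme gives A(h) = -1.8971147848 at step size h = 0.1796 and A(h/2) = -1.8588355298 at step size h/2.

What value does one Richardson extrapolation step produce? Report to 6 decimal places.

-1.846076

r = 2: numerator weight 4, denominator 3.
4*(-1.8588355298) = -7.4353421192; subtract (-1.8971147848) → -5.5382273344
Divide by 2^2 − 1 = 3.
So the Richardson estimate is -1.8460757781.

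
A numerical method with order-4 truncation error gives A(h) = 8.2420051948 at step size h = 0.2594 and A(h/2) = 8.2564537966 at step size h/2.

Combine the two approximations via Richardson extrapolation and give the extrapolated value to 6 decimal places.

8.257417

r = 4, so 2^r = 16.
Weighted: 132.1032607456 − 8.2420051948 = 123.8612555508
Divide by 2^4 − 1 = 15.
Result: 8.2574170367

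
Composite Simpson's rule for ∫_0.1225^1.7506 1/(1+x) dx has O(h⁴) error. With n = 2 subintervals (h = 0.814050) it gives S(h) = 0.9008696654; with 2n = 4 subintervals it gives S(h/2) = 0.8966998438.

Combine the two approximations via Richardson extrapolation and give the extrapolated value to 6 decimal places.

With r = 4 the leading error scales as h^4, so the weight is 2^4 = 16.
Numerator 16*A(h/2) − A(h) = 16*0.8966998438 − 0.9008696654 = 13.4463278354
Divide by 2^4 − 1 = 15.
Extrapolated: 13.4463278354 / 15 = 0.8964218557
Correction |R − A(h/2)| = 2.780e-04; gap |A(h/2) − A(h)| = 4.170e-03.

0.896422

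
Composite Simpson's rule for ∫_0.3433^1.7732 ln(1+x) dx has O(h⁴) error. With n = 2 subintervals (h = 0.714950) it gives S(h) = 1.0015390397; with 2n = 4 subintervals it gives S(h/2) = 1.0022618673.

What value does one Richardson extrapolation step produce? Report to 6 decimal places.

The method has order 4: 2^4 = 16.
16*1.0022618673 = 16.0361898768; subtract 1.0015390397 → 15.0346508371
Denominator 16 − 1 = 15.
So the Richardson estimate is 1.0023100558.
Correction |R − A(h/2)| = 4.819e-05; gap |A(h/2) − A(h)| = 7.228e-04.

1.002310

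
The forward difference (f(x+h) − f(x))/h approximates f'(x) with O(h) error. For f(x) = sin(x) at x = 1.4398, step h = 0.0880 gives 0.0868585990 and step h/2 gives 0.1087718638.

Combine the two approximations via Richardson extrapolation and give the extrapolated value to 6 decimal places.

Method order is 1; weight 2^1 = 2.
A(h/2) − A(h) = 0.1087718638 − 0.0868585990 = 0.0219132648
Divide by 2^1 − 1 = 1: 0.0219132648/1 = 0.0219132648
R = A(h/2) + (A(h/2) − A(h))/1 = 0.1087718638 + 0.0219132648 = 0.1306851286
Gap between inputs: 2.191e-02; correction applied: +0.0219132648.

0.130685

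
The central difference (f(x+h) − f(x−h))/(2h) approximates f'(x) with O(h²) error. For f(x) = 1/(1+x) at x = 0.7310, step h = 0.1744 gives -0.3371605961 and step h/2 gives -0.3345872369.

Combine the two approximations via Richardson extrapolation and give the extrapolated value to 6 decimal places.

-0.333729

Error is O(h^2); halving h shrinks it by 2^2 = 4.
Numerator 4×A(h/2) − A(h) = 4×(-0.3345872369) − (-0.3371605961) = -1.0011883515
R = (-1.0011883515)/3 = -0.3337294505
Shift from A(h/2): +0.0008577864.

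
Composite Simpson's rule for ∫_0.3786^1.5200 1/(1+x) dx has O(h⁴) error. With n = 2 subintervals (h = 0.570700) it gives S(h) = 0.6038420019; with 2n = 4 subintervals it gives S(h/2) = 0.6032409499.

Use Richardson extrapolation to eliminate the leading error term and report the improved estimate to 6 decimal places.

0.603201

Method order is 4; weight 2^4 = 16.
Numerator 16 × A(h/2) − A(h) = 16 × 0.6032409499 − 0.6038420019 = 9.0480131965
Denominator 16 − 1 = 15.
R = 9.0480131965/15 = 0.6032008798
Correction |R − A(h/2)| = 4.007e-05; gap |A(h/2) − A(h)| = 6.011e-04.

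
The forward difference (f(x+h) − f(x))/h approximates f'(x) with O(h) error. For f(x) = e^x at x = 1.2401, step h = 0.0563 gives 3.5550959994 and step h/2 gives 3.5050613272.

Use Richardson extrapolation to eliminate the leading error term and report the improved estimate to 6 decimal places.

Error is O(h^1); halving h shrinks it by 2^1 = 2.
Weighted: 7.0101226544 − 3.5550959994 = 3.4550266550
Divide by 2^1 − 1 = 1.
R = 3.4550266550/1 = 3.4550266550

3.455027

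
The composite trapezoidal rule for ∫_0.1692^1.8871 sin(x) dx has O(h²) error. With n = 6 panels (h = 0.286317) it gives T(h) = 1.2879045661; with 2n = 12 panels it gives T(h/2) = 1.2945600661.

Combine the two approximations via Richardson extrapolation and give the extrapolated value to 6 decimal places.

The method has order 2: 2^2 = 4.
4*1.2945600661 = 5.1782402644; 5.1782402644 − 1.2879045661 = 3.8903356983
(4*1.2945600661 − 1.2879045661)/(4 − 1) = 1.2967785661
Correction |R − A(h/2)| = 2.219e-03; gap |A(h/2) − A(h)| = 6.656e-03.

1.296779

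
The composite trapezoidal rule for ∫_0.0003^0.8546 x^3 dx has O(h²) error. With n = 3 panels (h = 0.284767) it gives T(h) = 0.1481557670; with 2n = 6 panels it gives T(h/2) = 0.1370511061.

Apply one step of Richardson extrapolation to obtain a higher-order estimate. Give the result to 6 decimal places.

0.133350

r = 2, so 2^r = 4.
4·0.1370511061 − 0.1481557670 = 0.4000486574
Extrapolated: 0.4000486574 / 3 = 0.1333495525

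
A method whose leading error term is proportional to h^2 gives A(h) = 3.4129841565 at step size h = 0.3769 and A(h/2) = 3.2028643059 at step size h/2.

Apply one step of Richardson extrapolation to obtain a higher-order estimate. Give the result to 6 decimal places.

3.132824

The method has order 2: 2^2 = 4.
Numerator 4·A(h/2) − A(h) = 4·3.2028643059 − 3.4129841565 = 9.3984730671
(4·3.2028643059 − 3.4129841565)/(4 − 1) = 3.1328243557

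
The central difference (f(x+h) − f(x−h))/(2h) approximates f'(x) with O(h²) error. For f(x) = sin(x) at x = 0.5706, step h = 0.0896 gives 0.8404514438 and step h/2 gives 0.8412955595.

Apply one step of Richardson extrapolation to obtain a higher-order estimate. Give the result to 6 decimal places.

0.841577

Leading term ∝ h^2; use weight 4 = 2^2.
4 × 0.8412955595 = 3.3651822380; 3.3651822380 − 0.8404514438 = 2.5247307942
Extrapolated: 2.5247307942 / 3 = 0.8415769314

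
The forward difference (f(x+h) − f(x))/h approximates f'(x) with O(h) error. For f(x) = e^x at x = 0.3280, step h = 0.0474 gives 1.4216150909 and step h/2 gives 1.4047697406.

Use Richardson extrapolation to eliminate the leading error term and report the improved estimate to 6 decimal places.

Method order is 1; weight 2^1 = 2.
Numerator 2×A(h/2) − A(h) = 2×1.4047697406 − 1.4216150909 = 1.3879243903
Divide by 2^1 − 1 = 1.
R = 1.3879243903/1 = 1.3879243903
Shift from A(h/2): −0.0168453503.

1.387924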